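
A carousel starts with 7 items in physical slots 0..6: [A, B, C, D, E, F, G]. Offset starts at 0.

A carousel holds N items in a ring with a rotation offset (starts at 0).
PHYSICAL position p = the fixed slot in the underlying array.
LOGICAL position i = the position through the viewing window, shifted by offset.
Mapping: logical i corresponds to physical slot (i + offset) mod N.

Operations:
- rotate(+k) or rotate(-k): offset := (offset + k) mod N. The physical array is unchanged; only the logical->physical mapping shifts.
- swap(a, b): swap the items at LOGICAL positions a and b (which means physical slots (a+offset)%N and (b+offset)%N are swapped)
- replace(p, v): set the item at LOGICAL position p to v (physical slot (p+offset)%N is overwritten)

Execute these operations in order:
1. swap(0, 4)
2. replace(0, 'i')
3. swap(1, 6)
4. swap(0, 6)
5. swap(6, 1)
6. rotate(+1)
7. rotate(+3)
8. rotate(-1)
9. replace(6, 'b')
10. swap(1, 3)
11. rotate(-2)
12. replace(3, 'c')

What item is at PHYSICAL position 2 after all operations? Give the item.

After op 1 (swap(0, 4)): offset=0, physical=[E,B,C,D,A,F,G], logical=[E,B,C,D,A,F,G]
After op 2 (replace(0, 'i')): offset=0, physical=[i,B,C,D,A,F,G], logical=[i,B,C,D,A,F,G]
After op 3 (swap(1, 6)): offset=0, physical=[i,G,C,D,A,F,B], logical=[i,G,C,D,A,F,B]
After op 4 (swap(0, 6)): offset=0, physical=[B,G,C,D,A,F,i], logical=[B,G,C,D,A,F,i]
After op 5 (swap(6, 1)): offset=0, physical=[B,i,C,D,A,F,G], logical=[B,i,C,D,A,F,G]
After op 6 (rotate(+1)): offset=1, physical=[B,i,C,D,A,F,G], logical=[i,C,D,A,F,G,B]
After op 7 (rotate(+3)): offset=4, physical=[B,i,C,D,A,F,G], logical=[A,F,G,B,i,C,D]
After op 8 (rotate(-1)): offset=3, physical=[B,i,C,D,A,F,G], logical=[D,A,F,G,B,i,C]
After op 9 (replace(6, 'b')): offset=3, physical=[B,i,b,D,A,F,G], logical=[D,A,F,G,B,i,b]
After op 10 (swap(1, 3)): offset=3, physical=[B,i,b,D,G,F,A], logical=[D,G,F,A,B,i,b]
After op 11 (rotate(-2)): offset=1, physical=[B,i,b,D,G,F,A], logical=[i,b,D,G,F,A,B]
After op 12 (replace(3, 'c')): offset=1, physical=[B,i,b,D,c,F,A], logical=[i,b,D,c,F,A,B]

Answer: b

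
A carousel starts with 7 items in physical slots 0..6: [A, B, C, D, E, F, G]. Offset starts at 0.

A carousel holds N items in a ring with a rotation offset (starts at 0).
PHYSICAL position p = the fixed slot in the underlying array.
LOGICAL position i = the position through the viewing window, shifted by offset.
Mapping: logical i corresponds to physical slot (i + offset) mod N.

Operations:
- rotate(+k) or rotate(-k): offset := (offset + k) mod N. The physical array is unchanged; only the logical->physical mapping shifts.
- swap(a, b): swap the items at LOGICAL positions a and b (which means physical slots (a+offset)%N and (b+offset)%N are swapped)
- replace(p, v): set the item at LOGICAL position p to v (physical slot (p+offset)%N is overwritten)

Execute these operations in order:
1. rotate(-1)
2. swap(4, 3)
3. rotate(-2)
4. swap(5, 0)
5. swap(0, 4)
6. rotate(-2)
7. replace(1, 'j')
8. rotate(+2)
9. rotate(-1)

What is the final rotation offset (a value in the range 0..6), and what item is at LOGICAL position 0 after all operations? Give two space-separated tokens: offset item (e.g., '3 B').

Answer: 3 j

Derivation:
After op 1 (rotate(-1)): offset=6, physical=[A,B,C,D,E,F,G], logical=[G,A,B,C,D,E,F]
After op 2 (swap(4, 3)): offset=6, physical=[A,B,D,C,E,F,G], logical=[G,A,B,D,C,E,F]
After op 3 (rotate(-2)): offset=4, physical=[A,B,D,C,E,F,G], logical=[E,F,G,A,B,D,C]
After op 4 (swap(5, 0)): offset=4, physical=[A,B,E,C,D,F,G], logical=[D,F,G,A,B,E,C]
After op 5 (swap(0, 4)): offset=4, physical=[A,D,E,C,B,F,G], logical=[B,F,G,A,D,E,C]
After op 6 (rotate(-2)): offset=2, physical=[A,D,E,C,B,F,G], logical=[E,C,B,F,G,A,D]
After op 7 (replace(1, 'j')): offset=2, physical=[A,D,E,j,B,F,G], logical=[E,j,B,F,G,A,D]
After op 8 (rotate(+2)): offset=4, physical=[A,D,E,j,B,F,G], logical=[B,F,G,A,D,E,j]
After op 9 (rotate(-1)): offset=3, physical=[A,D,E,j,B,F,G], logical=[j,B,F,G,A,D,E]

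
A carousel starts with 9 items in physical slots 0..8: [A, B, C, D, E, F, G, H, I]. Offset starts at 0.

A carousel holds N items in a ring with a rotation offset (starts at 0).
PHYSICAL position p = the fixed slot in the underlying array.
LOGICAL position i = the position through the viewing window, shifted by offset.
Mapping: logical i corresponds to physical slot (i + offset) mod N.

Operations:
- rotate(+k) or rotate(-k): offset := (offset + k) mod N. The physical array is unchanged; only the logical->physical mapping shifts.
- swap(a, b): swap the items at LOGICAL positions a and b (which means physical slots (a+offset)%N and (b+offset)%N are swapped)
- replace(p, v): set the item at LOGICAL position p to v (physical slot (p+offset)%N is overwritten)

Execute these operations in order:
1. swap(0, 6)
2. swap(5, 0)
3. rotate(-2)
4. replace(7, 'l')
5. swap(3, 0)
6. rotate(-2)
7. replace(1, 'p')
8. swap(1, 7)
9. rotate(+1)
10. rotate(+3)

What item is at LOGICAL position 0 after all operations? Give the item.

After op 1 (swap(0, 6)): offset=0, physical=[G,B,C,D,E,F,A,H,I], logical=[G,B,C,D,E,F,A,H,I]
After op 2 (swap(5, 0)): offset=0, physical=[F,B,C,D,E,G,A,H,I], logical=[F,B,C,D,E,G,A,H,I]
After op 3 (rotate(-2)): offset=7, physical=[F,B,C,D,E,G,A,H,I], logical=[H,I,F,B,C,D,E,G,A]
After op 4 (replace(7, 'l')): offset=7, physical=[F,B,C,D,E,l,A,H,I], logical=[H,I,F,B,C,D,E,l,A]
After op 5 (swap(3, 0)): offset=7, physical=[F,H,C,D,E,l,A,B,I], logical=[B,I,F,H,C,D,E,l,A]
After op 6 (rotate(-2)): offset=5, physical=[F,H,C,D,E,l,A,B,I], logical=[l,A,B,I,F,H,C,D,E]
After op 7 (replace(1, 'p')): offset=5, physical=[F,H,C,D,E,l,p,B,I], logical=[l,p,B,I,F,H,C,D,E]
After op 8 (swap(1, 7)): offset=5, physical=[F,H,C,p,E,l,D,B,I], logical=[l,D,B,I,F,H,C,p,E]
After op 9 (rotate(+1)): offset=6, physical=[F,H,C,p,E,l,D,B,I], logical=[D,B,I,F,H,C,p,E,l]
After op 10 (rotate(+3)): offset=0, physical=[F,H,C,p,E,l,D,B,I], logical=[F,H,C,p,E,l,D,B,I]

Answer: F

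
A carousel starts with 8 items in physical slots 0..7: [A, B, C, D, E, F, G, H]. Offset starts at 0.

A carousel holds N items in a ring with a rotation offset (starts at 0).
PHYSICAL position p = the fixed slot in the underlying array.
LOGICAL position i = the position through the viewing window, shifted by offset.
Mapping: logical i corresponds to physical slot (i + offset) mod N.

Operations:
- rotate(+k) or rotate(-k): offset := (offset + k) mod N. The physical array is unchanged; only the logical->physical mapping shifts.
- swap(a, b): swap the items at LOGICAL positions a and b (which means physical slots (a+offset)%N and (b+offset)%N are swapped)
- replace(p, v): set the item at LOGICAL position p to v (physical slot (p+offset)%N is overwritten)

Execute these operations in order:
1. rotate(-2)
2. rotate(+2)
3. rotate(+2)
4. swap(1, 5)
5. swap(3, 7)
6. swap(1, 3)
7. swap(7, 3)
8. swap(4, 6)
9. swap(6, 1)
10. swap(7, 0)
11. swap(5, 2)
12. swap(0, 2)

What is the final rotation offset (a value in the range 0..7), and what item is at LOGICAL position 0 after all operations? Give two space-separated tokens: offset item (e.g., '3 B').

Answer: 2 D

Derivation:
After op 1 (rotate(-2)): offset=6, physical=[A,B,C,D,E,F,G,H], logical=[G,H,A,B,C,D,E,F]
After op 2 (rotate(+2)): offset=0, physical=[A,B,C,D,E,F,G,H], logical=[A,B,C,D,E,F,G,H]
After op 3 (rotate(+2)): offset=2, physical=[A,B,C,D,E,F,G,H], logical=[C,D,E,F,G,H,A,B]
After op 4 (swap(1, 5)): offset=2, physical=[A,B,C,H,E,F,G,D], logical=[C,H,E,F,G,D,A,B]
After op 5 (swap(3, 7)): offset=2, physical=[A,F,C,H,E,B,G,D], logical=[C,H,E,B,G,D,A,F]
After op 6 (swap(1, 3)): offset=2, physical=[A,F,C,B,E,H,G,D], logical=[C,B,E,H,G,D,A,F]
After op 7 (swap(7, 3)): offset=2, physical=[A,H,C,B,E,F,G,D], logical=[C,B,E,F,G,D,A,H]
After op 8 (swap(4, 6)): offset=2, physical=[G,H,C,B,E,F,A,D], logical=[C,B,E,F,A,D,G,H]
After op 9 (swap(6, 1)): offset=2, physical=[B,H,C,G,E,F,A,D], logical=[C,G,E,F,A,D,B,H]
After op 10 (swap(7, 0)): offset=2, physical=[B,C,H,G,E,F,A,D], logical=[H,G,E,F,A,D,B,C]
After op 11 (swap(5, 2)): offset=2, physical=[B,C,H,G,D,F,A,E], logical=[H,G,D,F,A,E,B,C]
After op 12 (swap(0, 2)): offset=2, physical=[B,C,D,G,H,F,A,E], logical=[D,G,H,F,A,E,B,C]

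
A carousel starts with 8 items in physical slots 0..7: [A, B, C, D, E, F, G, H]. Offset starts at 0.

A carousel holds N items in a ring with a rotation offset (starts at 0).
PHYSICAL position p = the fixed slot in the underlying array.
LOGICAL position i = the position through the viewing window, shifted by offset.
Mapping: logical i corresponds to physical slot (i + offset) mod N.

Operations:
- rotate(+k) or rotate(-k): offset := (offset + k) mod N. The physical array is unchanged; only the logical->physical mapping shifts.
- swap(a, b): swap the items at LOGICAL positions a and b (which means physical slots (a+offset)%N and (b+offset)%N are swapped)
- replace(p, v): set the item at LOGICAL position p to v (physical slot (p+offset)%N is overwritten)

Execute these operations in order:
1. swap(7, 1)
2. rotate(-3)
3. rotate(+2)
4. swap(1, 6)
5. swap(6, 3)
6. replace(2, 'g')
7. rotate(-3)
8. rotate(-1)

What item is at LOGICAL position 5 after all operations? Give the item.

After op 1 (swap(7, 1)): offset=0, physical=[A,H,C,D,E,F,G,B], logical=[A,H,C,D,E,F,G,B]
After op 2 (rotate(-3)): offset=5, physical=[A,H,C,D,E,F,G,B], logical=[F,G,B,A,H,C,D,E]
After op 3 (rotate(+2)): offset=7, physical=[A,H,C,D,E,F,G,B], logical=[B,A,H,C,D,E,F,G]
After op 4 (swap(1, 6)): offset=7, physical=[F,H,C,D,E,A,G,B], logical=[B,F,H,C,D,E,A,G]
After op 5 (swap(6, 3)): offset=7, physical=[F,H,A,D,E,C,G,B], logical=[B,F,H,A,D,E,C,G]
After op 6 (replace(2, 'g')): offset=7, physical=[F,g,A,D,E,C,G,B], logical=[B,F,g,A,D,E,C,G]
After op 7 (rotate(-3)): offset=4, physical=[F,g,A,D,E,C,G,B], logical=[E,C,G,B,F,g,A,D]
After op 8 (rotate(-1)): offset=3, physical=[F,g,A,D,E,C,G,B], logical=[D,E,C,G,B,F,g,A]

Answer: F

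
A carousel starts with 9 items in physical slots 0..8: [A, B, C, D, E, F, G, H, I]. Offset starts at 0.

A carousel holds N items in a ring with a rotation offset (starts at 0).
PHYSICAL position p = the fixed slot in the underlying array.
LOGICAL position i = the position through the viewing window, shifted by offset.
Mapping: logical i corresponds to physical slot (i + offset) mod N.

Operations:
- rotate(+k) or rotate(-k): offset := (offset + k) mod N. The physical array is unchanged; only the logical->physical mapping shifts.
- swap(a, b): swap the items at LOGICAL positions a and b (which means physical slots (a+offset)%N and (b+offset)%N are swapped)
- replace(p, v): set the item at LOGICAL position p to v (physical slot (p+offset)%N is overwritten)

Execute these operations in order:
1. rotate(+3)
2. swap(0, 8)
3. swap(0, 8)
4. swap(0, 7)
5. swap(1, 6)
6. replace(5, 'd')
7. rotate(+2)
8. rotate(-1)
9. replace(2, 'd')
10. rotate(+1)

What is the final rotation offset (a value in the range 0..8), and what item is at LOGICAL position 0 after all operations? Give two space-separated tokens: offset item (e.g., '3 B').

Answer: 5 F

Derivation:
After op 1 (rotate(+3)): offset=3, physical=[A,B,C,D,E,F,G,H,I], logical=[D,E,F,G,H,I,A,B,C]
After op 2 (swap(0, 8)): offset=3, physical=[A,B,D,C,E,F,G,H,I], logical=[C,E,F,G,H,I,A,B,D]
After op 3 (swap(0, 8)): offset=3, physical=[A,B,C,D,E,F,G,H,I], logical=[D,E,F,G,H,I,A,B,C]
After op 4 (swap(0, 7)): offset=3, physical=[A,D,C,B,E,F,G,H,I], logical=[B,E,F,G,H,I,A,D,C]
After op 5 (swap(1, 6)): offset=3, physical=[E,D,C,B,A,F,G,H,I], logical=[B,A,F,G,H,I,E,D,C]
After op 6 (replace(5, 'd')): offset=3, physical=[E,D,C,B,A,F,G,H,d], logical=[B,A,F,G,H,d,E,D,C]
After op 7 (rotate(+2)): offset=5, physical=[E,D,C,B,A,F,G,H,d], logical=[F,G,H,d,E,D,C,B,A]
After op 8 (rotate(-1)): offset=4, physical=[E,D,C,B,A,F,G,H,d], logical=[A,F,G,H,d,E,D,C,B]
After op 9 (replace(2, 'd')): offset=4, physical=[E,D,C,B,A,F,d,H,d], logical=[A,F,d,H,d,E,D,C,B]
After op 10 (rotate(+1)): offset=5, physical=[E,D,C,B,A,F,d,H,d], logical=[F,d,H,d,E,D,C,B,A]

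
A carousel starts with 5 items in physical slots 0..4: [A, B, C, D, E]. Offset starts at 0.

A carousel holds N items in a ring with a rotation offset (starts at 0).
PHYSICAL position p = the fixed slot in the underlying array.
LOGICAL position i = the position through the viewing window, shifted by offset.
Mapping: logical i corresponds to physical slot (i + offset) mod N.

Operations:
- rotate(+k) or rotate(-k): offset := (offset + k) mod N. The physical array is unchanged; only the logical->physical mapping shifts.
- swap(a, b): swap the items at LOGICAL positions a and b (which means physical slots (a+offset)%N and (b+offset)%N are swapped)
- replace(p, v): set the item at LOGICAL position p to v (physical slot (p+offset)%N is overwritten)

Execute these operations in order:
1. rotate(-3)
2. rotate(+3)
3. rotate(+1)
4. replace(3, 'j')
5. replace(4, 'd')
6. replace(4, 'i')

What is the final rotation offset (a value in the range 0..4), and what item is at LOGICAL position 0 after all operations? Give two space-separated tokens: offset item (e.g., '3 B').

Answer: 1 B

Derivation:
After op 1 (rotate(-3)): offset=2, physical=[A,B,C,D,E], logical=[C,D,E,A,B]
After op 2 (rotate(+3)): offset=0, physical=[A,B,C,D,E], logical=[A,B,C,D,E]
After op 3 (rotate(+1)): offset=1, physical=[A,B,C,D,E], logical=[B,C,D,E,A]
After op 4 (replace(3, 'j')): offset=1, physical=[A,B,C,D,j], logical=[B,C,D,j,A]
After op 5 (replace(4, 'd')): offset=1, physical=[d,B,C,D,j], logical=[B,C,D,j,d]
After op 6 (replace(4, 'i')): offset=1, physical=[i,B,C,D,j], logical=[B,C,D,j,i]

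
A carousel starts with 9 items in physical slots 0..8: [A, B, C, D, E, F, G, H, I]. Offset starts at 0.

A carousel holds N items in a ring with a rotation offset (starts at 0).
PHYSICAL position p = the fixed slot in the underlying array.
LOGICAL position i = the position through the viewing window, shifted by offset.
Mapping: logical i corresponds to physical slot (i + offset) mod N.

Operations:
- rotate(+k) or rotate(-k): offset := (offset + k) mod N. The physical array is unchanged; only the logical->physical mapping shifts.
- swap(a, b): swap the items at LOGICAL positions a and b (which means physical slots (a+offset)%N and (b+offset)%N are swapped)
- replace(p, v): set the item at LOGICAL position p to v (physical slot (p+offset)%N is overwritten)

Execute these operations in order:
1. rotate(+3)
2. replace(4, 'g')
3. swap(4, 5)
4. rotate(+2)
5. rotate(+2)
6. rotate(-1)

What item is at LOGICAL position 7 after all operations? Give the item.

Answer: E

Derivation:
After op 1 (rotate(+3)): offset=3, physical=[A,B,C,D,E,F,G,H,I], logical=[D,E,F,G,H,I,A,B,C]
After op 2 (replace(4, 'g')): offset=3, physical=[A,B,C,D,E,F,G,g,I], logical=[D,E,F,G,g,I,A,B,C]
After op 3 (swap(4, 5)): offset=3, physical=[A,B,C,D,E,F,G,I,g], logical=[D,E,F,G,I,g,A,B,C]
After op 4 (rotate(+2)): offset=5, physical=[A,B,C,D,E,F,G,I,g], logical=[F,G,I,g,A,B,C,D,E]
After op 5 (rotate(+2)): offset=7, physical=[A,B,C,D,E,F,G,I,g], logical=[I,g,A,B,C,D,E,F,G]
After op 6 (rotate(-1)): offset=6, physical=[A,B,C,D,E,F,G,I,g], logical=[G,I,g,A,B,C,D,E,F]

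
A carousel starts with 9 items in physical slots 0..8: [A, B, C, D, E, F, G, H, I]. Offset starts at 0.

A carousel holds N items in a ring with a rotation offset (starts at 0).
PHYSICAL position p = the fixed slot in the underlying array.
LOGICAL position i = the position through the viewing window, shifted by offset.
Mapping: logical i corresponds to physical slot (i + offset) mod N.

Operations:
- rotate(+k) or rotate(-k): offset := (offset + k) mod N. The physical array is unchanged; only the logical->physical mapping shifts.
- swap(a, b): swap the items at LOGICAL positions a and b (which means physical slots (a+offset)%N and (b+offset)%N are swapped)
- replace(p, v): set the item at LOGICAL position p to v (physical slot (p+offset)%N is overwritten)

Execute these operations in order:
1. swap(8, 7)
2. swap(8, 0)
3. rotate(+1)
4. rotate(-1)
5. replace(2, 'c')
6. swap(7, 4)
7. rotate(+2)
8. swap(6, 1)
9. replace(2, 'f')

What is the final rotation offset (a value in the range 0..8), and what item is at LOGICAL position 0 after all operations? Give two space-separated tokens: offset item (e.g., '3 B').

Answer: 2 c

Derivation:
After op 1 (swap(8, 7)): offset=0, physical=[A,B,C,D,E,F,G,I,H], logical=[A,B,C,D,E,F,G,I,H]
After op 2 (swap(8, 0)): offset=0, physical=[H,B,C,D,E,F,G,I,A], logical=[H,B,C,D,E,F,G,I,A]
After op 3 (rotate(+1)): offset=1, physical=[H,B,C,D,E,F,G,I,A], logical=[B,C,D,E,F,G,I,A,H]
After op 4 (rotate(-1)): offset=0, physical=[H,B,C,D,E,F,G,I,A], logical=[H,B,C,D,E,F,G,I,A]
After op 5 (replace(2, 'c')): offset=0, physical=[H,B,c,D,E,F,G,I,A], logical=[H,B,c,D,E,F,G,I,A]
After op 6 (swap(7, 4)): offset=0, physical=[H,B,c,D,I,F,G,E,A], logical=[H,B,c,D,I,F,G,E,A]
After op 7 (rotate(+2)): offset=2, physical=[H,B,c,D,I,F,G,E,A], logical=[c,D,I,F,G,E,A,H,B]
After op 8 (swap(6, 1)): offset=2, physical=[H,B,c,A,I,F,G,E,D], logical=[c,A,I,F,G,E,D,H,B]
After op 9 (replace(2, 'f')): offset=2, physical=[H,B,c,A,f,F,G,E,D], logical=[c,A,f,F,G,E,D,H,B]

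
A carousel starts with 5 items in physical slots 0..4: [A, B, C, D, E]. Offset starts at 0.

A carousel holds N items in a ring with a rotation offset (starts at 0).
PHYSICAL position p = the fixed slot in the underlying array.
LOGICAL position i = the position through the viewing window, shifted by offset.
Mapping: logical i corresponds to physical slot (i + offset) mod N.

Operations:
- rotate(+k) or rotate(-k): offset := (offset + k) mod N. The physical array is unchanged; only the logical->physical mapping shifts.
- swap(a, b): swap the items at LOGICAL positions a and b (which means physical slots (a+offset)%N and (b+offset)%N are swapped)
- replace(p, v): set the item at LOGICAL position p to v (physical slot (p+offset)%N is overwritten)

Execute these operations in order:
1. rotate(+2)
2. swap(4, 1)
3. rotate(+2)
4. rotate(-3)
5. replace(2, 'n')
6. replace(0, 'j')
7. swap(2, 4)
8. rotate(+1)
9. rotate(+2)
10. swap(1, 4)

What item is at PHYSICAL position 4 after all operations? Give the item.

After op 1 (rotate(+2)): offset=2, physical=[A,B,C,D,E], logical=[C,D,E,A,B]
After op 2 (swap(4, 1)): offset=2, physical=[A,D,C,B,E], logical=[C,B,E,A,D]
After op 3 (rotate(+2)): offset=4, physical=[A,D,C,B,E], logical=[E,A,D,C,B]
After op 4 (rotate(-3)): offset=1, physical=[A,D,C,B,E], logical=[D,C,B,E,A]
After op 5 (replace(2, 'n')): offset=1, physical=[A,D,C,n,E], logical=[D,C,n,E,A]
After op 6 (replace(0, 'j')): offset=1, physical=[A,j,C,n,E], logical=[j,C,n,E,A]
After op 7 (swap(2, 4)): offset=1, physical=[n,j,C,A,E], logical=[j,C,A,E,n]
After op 8 (rotate(+1)): offset=2, physical=[n,j,C,A,E], logical=[C,A,E,n,j]
After op 9 (rotate(+2)): offset=4, physical=[n,j,C,A,E], logical=[E,n,j,C,A]
After op 10 (swap(1, 4)): offset=4, physical=[A,j,C,n,E], logical=[E,A,j,C,n]

Answer: E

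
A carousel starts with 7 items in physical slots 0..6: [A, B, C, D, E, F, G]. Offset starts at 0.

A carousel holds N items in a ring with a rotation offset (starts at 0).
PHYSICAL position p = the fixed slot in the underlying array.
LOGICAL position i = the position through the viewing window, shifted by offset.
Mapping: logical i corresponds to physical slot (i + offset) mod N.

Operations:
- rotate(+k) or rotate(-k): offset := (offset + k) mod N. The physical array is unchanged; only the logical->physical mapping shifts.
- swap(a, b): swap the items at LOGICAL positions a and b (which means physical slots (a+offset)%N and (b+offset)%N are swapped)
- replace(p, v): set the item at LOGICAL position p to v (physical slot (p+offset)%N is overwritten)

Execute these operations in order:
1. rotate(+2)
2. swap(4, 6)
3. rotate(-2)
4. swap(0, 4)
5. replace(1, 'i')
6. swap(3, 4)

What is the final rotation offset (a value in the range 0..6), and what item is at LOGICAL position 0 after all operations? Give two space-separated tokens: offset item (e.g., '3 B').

Answer: 0 E

Derivation:
After op 1 (rotate(+2)): offset=2, physical=[A,B,C,D,E,F,G], logical=[C,D,E,F,G,A,B]
After op 2 (swap(4, 6)): offset=2, physical=[A,G,C,D,E,F,B], logical=[C,D,E,F,B,A,G]
After op 3 (rotate(-2)): offset=0, physical=[A,G,C,D,E,F,B], logical=[A,G,C,D,E,F,B]
After op 4 (swap(0, 4)): offset=0, physical=[E,G,C,D,A,F,B], logical=[E,G,C,D,A,F,B]
After op 5 (replace(1, 'i')): offset=0, physical=[E,i,C,D,A,F,B], logical=[E,i,C,D,A,F,B]
After op 6 (swap(3, 4)): offset=0, physical=[E,i,C,A,D,F,B], logical=[E,i,C,A,D,F,B]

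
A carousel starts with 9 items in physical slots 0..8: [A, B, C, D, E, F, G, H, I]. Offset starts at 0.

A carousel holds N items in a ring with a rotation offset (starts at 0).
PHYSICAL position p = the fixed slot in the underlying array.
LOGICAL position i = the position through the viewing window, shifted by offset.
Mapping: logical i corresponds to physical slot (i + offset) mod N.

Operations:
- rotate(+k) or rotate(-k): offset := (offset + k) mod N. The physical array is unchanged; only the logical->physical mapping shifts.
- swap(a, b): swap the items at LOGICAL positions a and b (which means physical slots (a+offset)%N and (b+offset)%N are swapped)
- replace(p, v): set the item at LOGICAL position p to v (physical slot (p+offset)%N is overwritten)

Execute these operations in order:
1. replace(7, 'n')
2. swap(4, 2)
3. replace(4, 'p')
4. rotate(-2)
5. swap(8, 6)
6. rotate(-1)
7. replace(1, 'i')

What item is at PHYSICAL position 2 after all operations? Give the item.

After op 1 (replace(7, 'n')): offset=0, physical=[A,B,C,D,E,F,G,n,I], logical=[A,B,C,D,E,F,G,n,I]
After op 2 (swap(4, 2)): offset=0, physical=[A,B,E,D,C,F,G,n,I], logical=[A,B,E,D,C,F,G,n,I]
After op 3 (replace(4, 'p')): offset=0, physical=[A,B,E,D,p,F,G,n,I], logical=[A,B,E,D,p,F,G,n,I]
After op 4 (rotate(-2)): offset=7, physical=[A,B,E,D,p,F,G,n,I], logical=[n,I,A,B,E,D,p,F,G]
After op 5 (swap(8, 6)): offset=7, physical=[A,B,E,D,G,F,p,n,I], logical=[n,I,A,B,E,D,G,F,p]
After op 6 (rotate(-1)): offset=6, physical=[A,B,E,D,G,F,p,n,I], logical=[p,n,I,A,B,E,D,G,F]
After op 7 (replace(1, 'i')): offset=6, physical=[A,B,E,D,G,F,p,i,I], logical=[p,i,I,A,B,E,D,G,F]

Answer: E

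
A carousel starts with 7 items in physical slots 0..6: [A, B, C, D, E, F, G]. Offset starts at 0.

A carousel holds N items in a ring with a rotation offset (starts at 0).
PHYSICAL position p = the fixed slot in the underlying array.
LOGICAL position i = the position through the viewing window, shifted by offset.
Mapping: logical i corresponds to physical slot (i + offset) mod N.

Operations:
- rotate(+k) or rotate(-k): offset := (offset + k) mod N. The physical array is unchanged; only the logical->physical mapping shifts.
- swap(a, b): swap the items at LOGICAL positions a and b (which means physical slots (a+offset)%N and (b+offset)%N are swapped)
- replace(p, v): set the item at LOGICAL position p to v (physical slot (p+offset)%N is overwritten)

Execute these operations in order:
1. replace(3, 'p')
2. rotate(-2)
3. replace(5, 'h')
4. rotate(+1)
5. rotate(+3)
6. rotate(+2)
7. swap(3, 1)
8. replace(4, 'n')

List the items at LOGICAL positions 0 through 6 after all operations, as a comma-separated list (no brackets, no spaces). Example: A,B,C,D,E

Answer: E,A,G,F,n,C,h

Derivation:
After op 1 (replace(3, 'p')): offset=0, physical=[A,B,C,p,E,F,G], logical=[A,B,C,p,E,F,G]
After op 2 (rotate(-2)): offset=5, physical=[A,B,C,p,E,F,G], logical=[F,G,A,B,C,p,E]
After op 3 (replace(5, 'h')): offset=5, physical=[A,B,C,h,E,F,G], logical=[F,G,A,B,C,h,E]
After op 4 (rotate(+1)): offset=6, physical=[A,B,C,h,E,F,G], logical=[G,A,B,C,h,E,F]
After op 5 (rotate(+3)): offset=2, physical=[A,B,C,h,E,F,G], logical=[C,h,E,F,G,A,B]
After op 6 (rotate(+2)): offset=4, physical=[A,B,C,h,E,F,G], logical=[E,F,G,A,B,C,h]
After op 7 (swap(3, 1)): offset=4, physical=[F,B,C,h,E,A,G], logical=[E,A,G,F,B,C,h]
After op 8 (replace(4, 'n')): offset=4, physical=[F,n,C,h,E,A,G], logical=[E,A,G,F,n,C,h]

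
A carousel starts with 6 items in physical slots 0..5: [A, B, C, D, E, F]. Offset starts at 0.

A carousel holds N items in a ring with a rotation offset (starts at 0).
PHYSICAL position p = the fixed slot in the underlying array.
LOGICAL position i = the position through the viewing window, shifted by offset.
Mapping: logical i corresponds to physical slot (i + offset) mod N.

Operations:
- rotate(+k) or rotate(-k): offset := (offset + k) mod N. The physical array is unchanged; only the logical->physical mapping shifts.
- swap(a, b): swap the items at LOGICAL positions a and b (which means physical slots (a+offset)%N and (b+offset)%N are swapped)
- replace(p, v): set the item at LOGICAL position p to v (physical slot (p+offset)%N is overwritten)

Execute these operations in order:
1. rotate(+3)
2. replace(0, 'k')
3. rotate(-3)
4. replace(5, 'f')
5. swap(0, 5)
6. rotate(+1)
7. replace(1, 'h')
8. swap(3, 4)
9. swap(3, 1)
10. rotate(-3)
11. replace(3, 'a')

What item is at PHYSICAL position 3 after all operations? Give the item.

After op 1 (rotate(+3)): offset=3, physical=[A,B,C,D,E,F], logical=[D,E,F,A,B,C]
After op 2 (replace(0, 'k')): offset=3, physical=[A,B,C,k,E,F], logical=[k,E,F,A,B,C]
After op 3 (rotate(-3)): offset=0, physical=[A,B,C,k,E,F], logical=[A,B,C,k,E,F]
After op 4 (replace(5, 'f')): offset=0, physical=[A,B,C,k,E,f], logical=[A,B,C,k,E,f]
After op 5 (swap(0, 5)): offset=0, physical=[f,B,C,k,E,A], logical=[f,B,C,k,E,A]
After op 6 (rotate(+1)): offset=1, physical=[f,B,C,k,E,A], logical=[B,C,k,E,A,f]
After op 7 (replace(1, 'h')): offset=1, physical=[f,B,h,k,E,A], logical=[B,h,k,E,A,f]
After op 8 (swap(3, 4)): offset=1, physical=[f,B,h,k,A,E], logical=[B,h,k,A,E,f]
After op 9 (swap(3, 1)): offset=1, physical=[f,B,A,k,h,E], logical=[B,A,k,h,E,f]
After op 10 (rotate(-3)): offset=4, physical=[f,B,A,k,h,E], logical=[h,E,f,B,A,k]
After op 11 (replace(3, 'a')): offset=4, physical=[f,a,A,k,h,E], logical=[h,E,f,a,A,k]

Answer: k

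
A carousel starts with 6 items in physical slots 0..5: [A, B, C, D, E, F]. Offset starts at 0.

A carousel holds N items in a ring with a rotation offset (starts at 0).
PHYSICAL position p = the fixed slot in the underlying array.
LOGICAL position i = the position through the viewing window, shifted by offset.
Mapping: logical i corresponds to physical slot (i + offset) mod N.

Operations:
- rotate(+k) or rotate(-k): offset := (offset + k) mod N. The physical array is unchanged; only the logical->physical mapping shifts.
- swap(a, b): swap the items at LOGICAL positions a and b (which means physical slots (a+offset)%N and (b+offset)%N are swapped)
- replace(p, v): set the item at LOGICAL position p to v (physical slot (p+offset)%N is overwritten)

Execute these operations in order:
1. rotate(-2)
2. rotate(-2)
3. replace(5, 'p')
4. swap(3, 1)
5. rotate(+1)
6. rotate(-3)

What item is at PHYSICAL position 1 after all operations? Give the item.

After op 1 (rotate(-2)): offset=4, physical=[A,B,C,D,E,F], logical=[E,F,A,B,C,D]
After op 2 (rotate(-2)): offset=2, physical=[A,B,C,D,E,F], logical=[C,D,E,F,A,B]
After op 3 (replace(5, 'p')): offset=2, physical=[A,p,C,D,E,F], logical=[C,D,E,F,A,p]
After op 4 (swap(3, 1)): offset=2, physical=[A,p,C,F,E,D], logical=[C,F,E,D,A,p]
After op 5 (rotate(+1)): offset=3, physical=[A,p,C,F,E,D], logical=[F,E,D,A,p,C]
After op 6 (rotate(-3)): offset=0, physical=[A,p,C,F,E,D], logical=[A,p,C,F,E,D]

Answer: p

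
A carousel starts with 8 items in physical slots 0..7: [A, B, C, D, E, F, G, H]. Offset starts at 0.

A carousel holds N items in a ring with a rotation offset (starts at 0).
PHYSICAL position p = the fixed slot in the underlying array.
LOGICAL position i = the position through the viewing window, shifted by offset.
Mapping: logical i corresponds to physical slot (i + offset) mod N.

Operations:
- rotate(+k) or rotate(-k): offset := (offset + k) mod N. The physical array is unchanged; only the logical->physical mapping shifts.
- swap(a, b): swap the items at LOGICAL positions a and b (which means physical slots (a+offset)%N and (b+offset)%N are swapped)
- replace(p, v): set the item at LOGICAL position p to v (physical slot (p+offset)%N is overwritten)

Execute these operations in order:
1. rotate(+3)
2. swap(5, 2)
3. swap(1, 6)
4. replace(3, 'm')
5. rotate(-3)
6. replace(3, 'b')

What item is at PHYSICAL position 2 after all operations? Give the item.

After op 1 (rotate(+3)): offset=3, physical=[A,B,C,D,E,F,G,H], logical=[D,E,F,G,H,A,B,C]
After op 2 (swap(5, 2)): offset=3, physical=[F,B,C,D,E,A,G,H], logical=[D,E,A,G,H,F,B,C]
After op 3 (swap(1, 6)): offset=3, physical=[F,E,C,D,B,A,G,H], logical=[D,B,A,G,H,F,E,C]
After op 4 (replace(3, 'm')): offset=3, physical=[F,E,C,D,B,A,m,H], logical=[D,B,A,m,H,F,E,C]
After op 5 (rotate(-3)): offset=0, physical=[F,E,C,D,B,A,m,H], logical=[F,E,C,D,B,A,m,H]
After op 6 (replace(3, 'b')): offset=0, physical=[F,E,C,b,B,A,m,H], logical=[F,E,C,b,B,A,m,H]

Answer: C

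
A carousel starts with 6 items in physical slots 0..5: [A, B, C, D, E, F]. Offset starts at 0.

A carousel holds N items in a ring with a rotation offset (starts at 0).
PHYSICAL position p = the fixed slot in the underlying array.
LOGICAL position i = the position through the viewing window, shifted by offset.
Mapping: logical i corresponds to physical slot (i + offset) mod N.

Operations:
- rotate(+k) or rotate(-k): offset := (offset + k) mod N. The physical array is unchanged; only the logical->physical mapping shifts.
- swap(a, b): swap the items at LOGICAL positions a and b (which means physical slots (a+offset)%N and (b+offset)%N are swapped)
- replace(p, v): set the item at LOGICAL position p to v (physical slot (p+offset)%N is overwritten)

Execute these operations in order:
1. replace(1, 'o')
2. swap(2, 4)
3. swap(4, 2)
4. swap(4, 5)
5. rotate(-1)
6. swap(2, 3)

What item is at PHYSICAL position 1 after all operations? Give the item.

Answer: C

Derivation:
After op 1 (replace(1, 'o')): offset=0, physical=[A,o,C,D,E,F], logical=[A,o,C,D,E,F]
After op 2 (swap(2, 4)): offset=0, physical=[A,o,E,D,C,F], logical=[A,o,E,D,C,F]
After op 3 (swap(4, 2)): offset=0, physical=[A,o,C,D,E,F], logical=[A,o,C,D,E,F]
After op 4 (swap(4, 5)): offset=0, physical=[A,o,C,D,F,E], logical=[A,o,C,D,F,E]
After op 5 (rotate(-1)): offset=5, physical=[A,o,C,D,F,E], logical=[E,A,o,C,D,F]
After op 6 (swap(2, 3)): offset=5, physical=[A,C,o,D,F,E], logical=[E,A,C,o,D,F]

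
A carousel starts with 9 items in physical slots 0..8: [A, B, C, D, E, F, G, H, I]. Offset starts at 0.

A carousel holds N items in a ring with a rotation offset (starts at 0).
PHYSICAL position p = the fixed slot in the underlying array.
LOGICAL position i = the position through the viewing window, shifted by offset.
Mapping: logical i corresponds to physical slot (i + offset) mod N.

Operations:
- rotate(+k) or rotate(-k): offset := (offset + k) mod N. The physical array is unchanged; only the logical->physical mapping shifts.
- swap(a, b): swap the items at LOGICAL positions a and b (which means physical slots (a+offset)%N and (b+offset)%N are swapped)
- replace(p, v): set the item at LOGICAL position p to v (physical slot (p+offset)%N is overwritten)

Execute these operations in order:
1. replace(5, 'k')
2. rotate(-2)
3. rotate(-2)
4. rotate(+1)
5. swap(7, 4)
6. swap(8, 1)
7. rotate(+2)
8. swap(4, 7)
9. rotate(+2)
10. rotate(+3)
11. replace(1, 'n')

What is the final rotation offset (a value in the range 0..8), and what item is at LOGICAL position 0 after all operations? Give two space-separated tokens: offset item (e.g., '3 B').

Answer: 4 B

Derivation:
After op 1 (replace(5, 'k')): offset=0, physical=[A,B,C,D,E,k,G,H,I], logical=[A,B,C,D,E,k,G,H,I]
After op 2 (rotate(-2)): offset=7, physical=[A,B,C,D,E,k,G,H,I], logical=[H,I,A,B,C,D,E,k,G]
After op 3 (rotate(-2)): offset=5, physical=[A,B,C,D,E,k,G,H,I], logical=[k,G,H,I,A,B,C,D,E]
After op 4 (rotate(+1)): offset=6, physical=[A,B,C,D,E,k,G,H,I], logical=[G,H,I,A,B,C,D,E,k]
After op 5 (swap(7, 4)): offset=6, physical=[A,E,C,D,B,k,G,H,I], logical=[G,H,I,A,E,C,D,B,k]
After op 6 (swap(8, 1)): offset=6, physical=[A,E,C,D,B,H,G,k,I], logical=[G,k,I,A,E,C,D,B,H]
After op 7 (rotate(+2)): offset=8, physical=[A,E,C,D,B,H,G,k,I], logical=[I,A,E,C,D,B,H,G,k]
After op 8 (swap(4, 7)): offset=8, physical=[A,E,C,G,B,H,D,k,I], logical=[I,A,E,C,G,B,H,D,k]
After op 9 (rotate(+2)): offset=1, physical=[A,E,C,G,B,H,D,k,I], logical=[E,C,G,B,H,D,k,I,A]
After op 10 (rotate(+3)): offset=4, physical=[A,E,C,G,B,H,D,k,I], logical=[B,H,D,k,I,A,E,C,G]
After op 11 (replace(1, 'n')): offset=4, physical=[A,E,C,G,B,n,D,k,I], logical=[B,n,D,k,I,A,E,C,G]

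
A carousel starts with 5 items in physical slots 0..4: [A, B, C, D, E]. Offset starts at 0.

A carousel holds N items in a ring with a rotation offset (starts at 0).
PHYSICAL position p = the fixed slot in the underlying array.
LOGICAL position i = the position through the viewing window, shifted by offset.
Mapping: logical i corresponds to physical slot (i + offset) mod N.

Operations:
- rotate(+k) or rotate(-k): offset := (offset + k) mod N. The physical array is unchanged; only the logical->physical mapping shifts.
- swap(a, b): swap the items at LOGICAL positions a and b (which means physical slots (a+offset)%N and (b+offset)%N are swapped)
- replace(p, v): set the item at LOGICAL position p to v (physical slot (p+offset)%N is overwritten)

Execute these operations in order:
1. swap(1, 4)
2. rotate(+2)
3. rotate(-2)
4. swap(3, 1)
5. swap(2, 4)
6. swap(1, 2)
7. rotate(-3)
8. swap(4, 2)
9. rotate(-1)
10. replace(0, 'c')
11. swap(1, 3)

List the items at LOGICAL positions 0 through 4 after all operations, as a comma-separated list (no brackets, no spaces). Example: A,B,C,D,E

After op 1 (swap(1, 4)): offset=0, physical=[A,E,C,D,B], logical=[A,E,C,D,B]
After op 2 (rotate(+2)): offset=2, physical=[A,E,C,D,B], logical=[C,D,B,A,E]
After op 3 (rotate(-2)): offset=0, physical=[A,E,C,D,B], logical=[A,E,C,D,B]
After op 4 (swap(3, 1)): offset=0, physical=[A,D,C,E,B], logical=[A,D,C,E,B]
After op 5 (swap(2, 4)): offset=0, physical=[A,D,B,E,C], logical=[A,D,B,E,C]
After op 6 (swap(1, 2)): offset=0, physical=[A,B,D,E,C], logical=[A,B,D,E,C]
After op 7 (rotate(-3)): offset=2, physical=[A,B,D,E,C], logical=[D,E,C,A,B]
After op 8 (swap(4, 2)): offset=2, physical=[A,C,D,E,B], logical=[D,E,B,A,C]
After op 9 (rotate(-1)): offset=1, physical=[A,C,D,E,B], logical=[C,D,E,B,A]
After op 10 (replace(0, 'c')): offset=1, physical=[A,c,D,E,B], logical=[c,D,E,B,A]
After op 11 (swap(1, 3)): offset=1, physical=[A,c,B,E,D], logical=[c,B,E,D,A]

Answer: c,B,E,D,A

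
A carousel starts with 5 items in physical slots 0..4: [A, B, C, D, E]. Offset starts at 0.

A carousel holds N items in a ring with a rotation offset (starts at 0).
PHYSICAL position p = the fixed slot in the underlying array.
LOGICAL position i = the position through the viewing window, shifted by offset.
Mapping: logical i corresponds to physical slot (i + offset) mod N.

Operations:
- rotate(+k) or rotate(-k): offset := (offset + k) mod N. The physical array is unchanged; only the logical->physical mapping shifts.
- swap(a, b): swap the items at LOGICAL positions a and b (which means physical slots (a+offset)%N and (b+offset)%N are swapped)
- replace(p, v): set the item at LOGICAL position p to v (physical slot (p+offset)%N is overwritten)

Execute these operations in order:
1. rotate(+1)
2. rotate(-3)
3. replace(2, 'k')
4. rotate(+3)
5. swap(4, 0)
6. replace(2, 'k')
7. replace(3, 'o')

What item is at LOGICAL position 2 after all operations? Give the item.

After op 1 (rotate(+1)): offset=1, physical=[A,B,C,D,E], logical=[B,C,D,E,A]
After op 2 (rotate(-3)): offset=3, physical=[A,B,C,D,E], logical=[D,E,A,B,C]
After op 3 (replace(2, 'k')): offset=3, physical=[k,B,C,D,E], logical=[D,E,k,B,C]
After op 4 (rotate(+3)): offset=1, physical=[k,B,C,D,E], logical=[B,C,D,E,k]
After op 5 (swap(4, 0)): offset=1, physical=[B,k,C,D,E], logical=[k,C,D,E,B]
After op 6 (replace(2, 'k')): offset=1, physical=[B,k,C,k,E], logical=[k,C,k,E,B]
After op 7 (replace(3, 'o')): offset=1, physical=[B,k,C,k,o], logical=[k,C,k,o,B]

Answer: k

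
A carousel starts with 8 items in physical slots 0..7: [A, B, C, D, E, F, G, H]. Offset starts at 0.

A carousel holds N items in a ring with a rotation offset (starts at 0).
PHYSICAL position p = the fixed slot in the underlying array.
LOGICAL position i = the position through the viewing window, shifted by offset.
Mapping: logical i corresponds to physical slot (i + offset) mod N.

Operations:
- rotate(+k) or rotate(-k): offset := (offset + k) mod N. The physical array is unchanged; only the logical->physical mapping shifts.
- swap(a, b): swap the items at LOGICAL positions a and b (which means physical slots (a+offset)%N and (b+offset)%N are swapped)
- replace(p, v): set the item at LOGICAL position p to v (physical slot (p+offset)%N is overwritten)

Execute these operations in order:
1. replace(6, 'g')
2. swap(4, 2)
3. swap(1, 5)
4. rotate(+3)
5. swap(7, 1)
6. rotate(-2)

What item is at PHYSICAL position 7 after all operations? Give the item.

Answer: H

Derivation:
After op 1 (replace(6, 'g')): offset=0, physical=[A,B,C,D,E,F,g,H], logical=[A,B,C,D,E,F,g,H]
After op 2 (swap(4, 2)): offset=0, physical=[A,B,E,D,C,F,g,H], logical=[A,B,E,D,C,F,g,H]
After op 3 (swap(1, 5)): offset=0, physical=[A,F,E,D,C,B,g,H], logical=[A,F,E,D,C,B,g,H]
After op 4 (rotate(+3)): offset=3, physical=[A,F,E,D,C,B,g,H], logical=[D,C,B,g,H,A,F,E]
After op 5 (swap(7, 1)): offset=3, physical=[A,F,C,D,E,B,g,H], logical=[D,E,B,g,H,A,F,C]
After op 6 (rotate(-2)): offset=1, physical=[A,F,C,D,E,B,g,H], logical=[F,C,D,E,B,g,H,A]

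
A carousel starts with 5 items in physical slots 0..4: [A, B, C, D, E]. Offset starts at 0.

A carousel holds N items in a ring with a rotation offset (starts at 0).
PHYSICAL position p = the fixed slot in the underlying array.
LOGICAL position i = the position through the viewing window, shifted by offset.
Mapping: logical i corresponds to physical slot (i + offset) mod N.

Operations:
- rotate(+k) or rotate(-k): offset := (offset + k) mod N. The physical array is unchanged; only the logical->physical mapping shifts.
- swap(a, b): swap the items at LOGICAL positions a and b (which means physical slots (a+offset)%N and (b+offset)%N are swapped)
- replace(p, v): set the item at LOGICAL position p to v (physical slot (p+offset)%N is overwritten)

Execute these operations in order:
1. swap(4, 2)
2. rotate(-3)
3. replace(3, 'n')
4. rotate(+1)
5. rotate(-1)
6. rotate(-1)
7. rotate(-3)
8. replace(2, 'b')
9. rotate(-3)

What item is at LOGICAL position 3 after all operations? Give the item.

Answer: D

Derivation:
After op 1 (swap(4, 2)): offset=0, physical=[A,B,E,D,C], logical=[A,B,E,D,C]
After op 2 (rotate(-3)): offset=2, physical=[A,B,E,D,C], logical=[E,D,C,A,B]
After op 3 (replace(3, 'n')): offset=2, physical=[n,B,E,D,C], logical=[E,D,C,n,B]
After op 4 (rotate(+1)): offset=3, physical=[n,B,E,D,C], logical=[D,C,n,B,E]
After op 5 (rotate(-1)): offset=2, physical=[n,B,E,D,C], logical=[E,D,C,n,B]
After op 6 (rotate(-1)): offset=1, physical=[n,B,E,D,C], logical=[B,E,D,C,n]
After op 7 (rotate(-3)): offset=3, physical=[n,B,E,D,C], logical=[D,C,n,B,E]
After op 8 (replace(2, 'b')): offset=3, physical=[b,B,E,D,C], logical=[D,C,b,B,E]
After op 9 (rotate(-3)): offset=0, physical=[b,B,E,D,C], logical=[b,B,E,D,C]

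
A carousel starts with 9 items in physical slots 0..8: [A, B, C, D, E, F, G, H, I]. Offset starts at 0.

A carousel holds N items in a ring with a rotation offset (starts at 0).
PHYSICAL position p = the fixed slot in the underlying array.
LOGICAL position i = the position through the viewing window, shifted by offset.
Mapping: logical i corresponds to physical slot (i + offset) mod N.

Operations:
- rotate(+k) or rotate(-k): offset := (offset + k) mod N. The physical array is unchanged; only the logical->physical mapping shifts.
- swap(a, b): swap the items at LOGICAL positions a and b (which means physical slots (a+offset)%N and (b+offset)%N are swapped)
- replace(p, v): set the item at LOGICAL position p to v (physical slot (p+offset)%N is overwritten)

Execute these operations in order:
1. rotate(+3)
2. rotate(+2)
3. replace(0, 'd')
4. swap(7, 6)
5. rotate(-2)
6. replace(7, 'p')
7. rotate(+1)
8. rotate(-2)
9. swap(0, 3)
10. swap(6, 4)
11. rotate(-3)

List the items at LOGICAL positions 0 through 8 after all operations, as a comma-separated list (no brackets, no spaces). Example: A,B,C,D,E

After op 1 (rotate(+3)): offset=3, physical=[A,B,C,D,E,F,G,H,I], logical=[D,E,F,G,H,I,A,B,C]
After op 2 (rotate(+2)): offset=5, physical=[A,B,C,D,E,F,G,H,I], logical=[F,G,H,I,A,B,C,D,E]
After op 3 (replace(0, 'd')): offset=5, physical=[A,B,C,D,E,d,G,H,I], logical=[d,G,H,I,A,B,C,D,E]
After op 4 (swap(7, 6)): offset=5, physical=[A,B,D,C,E,d,G,H,I], logical=[d,G,H,I,A,B,D,C,E]
After op 5 (rotate(-2)): offset=3, physical=[A,B,D,C,E,d,G,H,I], logical=[C,E,d,G,H,I,A,B,D]
After op 6 (replace(7, 'p')): offset=3, physical=[A,p,D,C,E,d,G,H,I], logical=[C,E,d,G,H,I,A,p,D]
After op 7 (rotate(+1)): offset=4, physical=[A,p,D,C,E,d,G,H,I], logical=[E,d,G,H,I,A,p,D,C]
After op 8 (rotate(-2)): offset=2, physical=[A,p,D,C,E,d,G,H,I], logical=[D,C,E,d,G,H,I,A,p]
After op 9 (swap(0, 3)): offset=2, physical=[A,p,d,C,E,D,G,H,I], logical=[d,C,E,D,G,H,I,A,p]
After op 10 (swap(6, 4)): offset=2, physical=[A,p,d,C,E,D,I,H,G], logical=[d,C,E,D,I,H,G,A,p]
After op 11 (rotate(-3)): offset=8, physical=[A,p,d,C,E,D,I,H,G], logical=[G,A,p,d,C,E,D,I,H]

Answer: G,A,p,d,C,E,D,I,H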